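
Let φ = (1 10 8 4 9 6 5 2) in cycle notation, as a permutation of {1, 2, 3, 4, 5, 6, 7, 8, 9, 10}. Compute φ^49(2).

2 lies in the 8-cycle (1 10 8 4 9 6 5 2).
Since the cycle has length 8, φ^49 acts on it the same as φ^1 (49 mod 8 = 1).
Stepping 1 place around the cycle: 2 → 1.

1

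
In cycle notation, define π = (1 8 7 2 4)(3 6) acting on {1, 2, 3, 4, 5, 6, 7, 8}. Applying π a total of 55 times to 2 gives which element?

2 lies in the 5-cycle (1 8 7 2 4).
On a 5-cycle, π^5 is the identity, so π^55 = π^0 there (55 ≡ 0 mod 5).
So π^55(2) = 2.

2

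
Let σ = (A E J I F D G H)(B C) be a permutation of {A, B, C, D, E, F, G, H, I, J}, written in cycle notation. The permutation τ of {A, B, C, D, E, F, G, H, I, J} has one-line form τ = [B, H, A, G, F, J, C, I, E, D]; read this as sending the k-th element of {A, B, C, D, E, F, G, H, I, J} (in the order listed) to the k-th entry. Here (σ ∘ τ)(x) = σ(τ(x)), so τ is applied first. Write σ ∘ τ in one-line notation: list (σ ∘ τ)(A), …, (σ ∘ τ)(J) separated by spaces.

C A E H D I B F J G

(σ ∘ τ)(x) = σ(τ(x)). Computing each image: σ(τ(A)) = σ(B) = C, σ(τ(B)) = σ(H) = A, σ(τ(C)) = σ(A) = E, σ(τ(D)) = σ(G) = H, σ(τ(E)) = σ(F) = D, σ(τ(F)) = σ(J) = I, σ(τ(G)) = σ(C) = B, σ(τ(H)) = σ(I) = F, σ(τ(I)) = σ(E) = J, σ(τ(J)) = σ(D) = G.
Hence σ ∘ τ = [C A E H D I B F J G].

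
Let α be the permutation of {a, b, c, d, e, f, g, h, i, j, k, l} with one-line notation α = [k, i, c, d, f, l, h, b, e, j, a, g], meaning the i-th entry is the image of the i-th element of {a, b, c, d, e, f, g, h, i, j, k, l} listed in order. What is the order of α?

14

The disjoint-cycle form of α has cycle lengths 7, 2, 1, 1, 1.
Since disjoint cycles commute, ord(α) = lcm(7, 2) = 14.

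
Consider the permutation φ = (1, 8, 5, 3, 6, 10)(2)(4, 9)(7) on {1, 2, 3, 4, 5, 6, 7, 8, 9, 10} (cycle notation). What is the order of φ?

6

The disjoint cycles have lengths 6, 2, 1, 1.
The order of φ is the least common multiple of its cycle lengths: lcm(6, 2) = 6.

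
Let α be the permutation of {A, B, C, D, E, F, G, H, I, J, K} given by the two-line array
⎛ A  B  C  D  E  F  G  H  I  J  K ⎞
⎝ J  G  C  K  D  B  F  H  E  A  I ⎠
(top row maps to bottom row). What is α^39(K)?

Tracing K → I → … returns to K after 4 steps, so K lies in a 4-cycle (D K I E).
Powers repeat with period 4 on this cycle, and 39 mod 4 = 3, so α^39(K) = α^3(K).
Stepping 3 places around the cycle: K → I → E → D.

D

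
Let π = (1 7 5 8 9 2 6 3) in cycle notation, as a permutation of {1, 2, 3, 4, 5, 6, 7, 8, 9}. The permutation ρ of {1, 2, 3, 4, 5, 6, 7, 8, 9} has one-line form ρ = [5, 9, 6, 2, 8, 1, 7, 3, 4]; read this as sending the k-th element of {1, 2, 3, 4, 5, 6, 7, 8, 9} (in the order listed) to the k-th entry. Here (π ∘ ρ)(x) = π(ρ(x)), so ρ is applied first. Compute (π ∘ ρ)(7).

5

First apply ρ: ρ(7) = 7, then π(7) = 5. Thus (π ∘ ρ)(7) = 5.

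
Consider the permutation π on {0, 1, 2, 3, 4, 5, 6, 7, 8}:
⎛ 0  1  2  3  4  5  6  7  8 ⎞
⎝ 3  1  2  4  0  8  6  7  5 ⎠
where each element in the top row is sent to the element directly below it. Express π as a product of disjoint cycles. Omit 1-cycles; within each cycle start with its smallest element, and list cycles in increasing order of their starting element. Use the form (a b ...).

Iterating π from 0 gives 0 → 3 → 4 → 0; that is the 3-cycle (0 3 4).
Repeating from the next unused element and collecting all non-trivial cycles gives (0 3 4)(5 8).

(0 3 4)(5 8)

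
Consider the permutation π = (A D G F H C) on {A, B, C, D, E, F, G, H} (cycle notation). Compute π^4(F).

D

F lies in the 6-cycle (A D G F H C).
Stepping 4 places around the cycle: F → H → C → A → D.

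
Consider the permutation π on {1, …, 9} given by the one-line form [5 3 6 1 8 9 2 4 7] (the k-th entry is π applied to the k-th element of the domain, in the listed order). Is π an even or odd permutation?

odd

In disjoint-cycle form the cycle lengths are 5, 4.
A cycle of length ℓ contributes ℓ−1 transpositions, so π is a product of 4 + 3 = 7 transpositions — odd.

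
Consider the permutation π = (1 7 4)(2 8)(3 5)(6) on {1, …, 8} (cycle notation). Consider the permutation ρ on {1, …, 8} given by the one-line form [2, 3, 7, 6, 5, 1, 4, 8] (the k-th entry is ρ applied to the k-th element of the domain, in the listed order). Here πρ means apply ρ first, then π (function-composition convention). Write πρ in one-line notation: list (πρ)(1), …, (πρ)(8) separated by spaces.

Chase each element through ρ then π: 1 → 2 → 8; 2 → 3 → 5; 3 → 7 → 4; 4 → 6 → 6; 5 → 5 → 3; 6 → 1 → 7; 7 → 4 → 1; 8 → 8 → 2.
Collecting the images, πρ = [8 5 4 6 3 7 1 2].

8 5 4 6 3 7 1 2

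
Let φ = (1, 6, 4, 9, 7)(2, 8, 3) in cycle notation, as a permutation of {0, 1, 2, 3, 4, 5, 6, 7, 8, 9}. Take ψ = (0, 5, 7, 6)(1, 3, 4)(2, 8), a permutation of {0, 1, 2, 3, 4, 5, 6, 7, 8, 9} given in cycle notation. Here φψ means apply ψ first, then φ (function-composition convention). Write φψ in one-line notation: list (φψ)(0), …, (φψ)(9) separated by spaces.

For each element, apply ψ then φ: 0 → 5 → 5; 1 → 3 → 2; 2 → 8 → 3; 3 → 4 → 9; 4 → 1 → 6; 5 → 7 → 1; 6 → 0 → 0; 7 → 6 → 4; 8 → 2 → 8; 9 → 9 → 7.
So φψ in one-line form is 5 2 3 9 6 1 0 4 8 7.

5 2 3 9 6 1 0 4 8 7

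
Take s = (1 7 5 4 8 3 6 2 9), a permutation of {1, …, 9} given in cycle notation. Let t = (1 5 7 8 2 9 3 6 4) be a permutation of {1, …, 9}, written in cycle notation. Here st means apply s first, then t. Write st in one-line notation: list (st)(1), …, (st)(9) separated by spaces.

(st)(x) = t(s(x)). Computing each image: t(s(1)) = t(7) = 8, t(s(2)) = t(9) = 3, t(s(3)) = t(6) = 4, t(s(4)) = t(8) = 2, t(s(5)) = t(4) = 1, t(s(6)) = t(2) = 9, t(s(7)) = t(5) = 7, t(s(8)) = t(3) = 6, t(s(9)) = t(1) = 5.
Hence st = [8 3 4 2 1 9 7 6 5].

8 3 4 2 1 9 7 6 5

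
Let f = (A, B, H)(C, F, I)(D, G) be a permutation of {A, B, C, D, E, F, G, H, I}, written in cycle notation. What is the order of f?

The disjoint cycles have lengths 3, 3, 2, 1.
Since disjoint cycles commute, ord(f) = lcm(3, 3, 2) = 6.

6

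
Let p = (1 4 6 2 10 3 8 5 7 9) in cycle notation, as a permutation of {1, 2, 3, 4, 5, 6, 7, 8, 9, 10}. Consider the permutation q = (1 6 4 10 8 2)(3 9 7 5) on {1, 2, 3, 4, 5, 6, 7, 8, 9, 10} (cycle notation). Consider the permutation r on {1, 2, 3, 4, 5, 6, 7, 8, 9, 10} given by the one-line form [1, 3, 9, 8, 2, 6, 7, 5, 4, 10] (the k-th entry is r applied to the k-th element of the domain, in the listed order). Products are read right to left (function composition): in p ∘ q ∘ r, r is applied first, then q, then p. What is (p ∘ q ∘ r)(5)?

4

(p ∘ q ∘ r)(5) = p(q(r(5))). r(5) = 2, then q(2) = 1, then p(1) = 4, so the result is 4.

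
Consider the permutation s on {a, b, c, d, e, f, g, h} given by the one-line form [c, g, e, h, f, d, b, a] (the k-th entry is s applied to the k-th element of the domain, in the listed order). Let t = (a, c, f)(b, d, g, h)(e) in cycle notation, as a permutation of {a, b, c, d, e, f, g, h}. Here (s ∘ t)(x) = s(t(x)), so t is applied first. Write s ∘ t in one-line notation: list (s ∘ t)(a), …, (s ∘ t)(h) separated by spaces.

e h d b f c a g

Chase each element through t then s: a → c → e; b → d → h; c → f → d; d → g → b; e → e → f; f → a → c; g → h → a; h → b → g.
So s ∘ t in one-line form is e h d b f c a g.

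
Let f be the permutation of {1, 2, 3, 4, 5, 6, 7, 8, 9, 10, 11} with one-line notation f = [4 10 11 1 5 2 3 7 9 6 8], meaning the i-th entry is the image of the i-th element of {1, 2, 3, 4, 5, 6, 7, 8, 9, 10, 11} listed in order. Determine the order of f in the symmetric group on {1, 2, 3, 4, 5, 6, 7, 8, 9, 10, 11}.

12

Decomposing into disjoint cycles gives cycle lengths 4, 3, 2, 1, 1.
The order is lcm(4, 3, 2) = 12.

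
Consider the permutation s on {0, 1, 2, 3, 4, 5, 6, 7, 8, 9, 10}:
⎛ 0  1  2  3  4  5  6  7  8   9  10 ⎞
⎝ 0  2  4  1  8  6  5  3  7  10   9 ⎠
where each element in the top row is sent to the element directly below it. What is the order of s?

6

Writing s as disjoint cycles, the cycle lengths are 6, 2, 2, 1.
The order is lcm(6, 2, 2) = 6.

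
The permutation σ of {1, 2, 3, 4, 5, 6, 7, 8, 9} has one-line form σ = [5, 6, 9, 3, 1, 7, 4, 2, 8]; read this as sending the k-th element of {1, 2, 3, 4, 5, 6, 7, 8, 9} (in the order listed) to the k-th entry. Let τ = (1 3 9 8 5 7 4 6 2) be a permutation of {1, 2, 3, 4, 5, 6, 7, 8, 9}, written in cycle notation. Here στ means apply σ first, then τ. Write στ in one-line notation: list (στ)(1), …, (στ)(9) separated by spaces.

(στ)(x) = τ(σ(x)). Computing each image: τ(σ(1)) = τ(5) = 7, τ(σ(2)) = τ(6) = 2, τ(σ(3)) = τ(9) = 8, τ(σ(4)) = τ(3) = 9, τ(σ(5)) = τ(1) = 3, τ(σ(6)) = τ(7) = 4, τ(σ(7)) = τ(4) = 6, τ(σ(8)) = τ(2) = 1, τ(σ(9)) = τ(8) = 5.
Hence στ = [7 2 8 9 3 4 6 1 5].

7 2 8 9 3 4 6 1 5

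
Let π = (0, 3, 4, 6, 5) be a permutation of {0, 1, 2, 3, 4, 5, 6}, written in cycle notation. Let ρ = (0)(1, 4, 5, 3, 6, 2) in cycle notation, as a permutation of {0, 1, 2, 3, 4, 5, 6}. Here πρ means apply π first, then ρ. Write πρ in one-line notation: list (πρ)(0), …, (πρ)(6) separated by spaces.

6 4 1 5 2 0 3

(πρ)(x) = ρ(π(x)). Computing each image: ρ(π(0)) = ρ(3) = 6, ρ(π(1)) = ρ(1) = 4, ρ(π(2)) = ρ(2) = 1, ρ(π(3)) = ρ(4) = 5, ρ(π(4)) = ρ(6) = 2, ρ(π(5)) = ρ(0) = 0, ρ(π(6)) = ρ(5) = 3.
Hence πρ = [6 4 1 5 2 0 3].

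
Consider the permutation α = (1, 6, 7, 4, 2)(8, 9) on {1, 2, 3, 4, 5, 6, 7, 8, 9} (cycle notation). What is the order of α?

The cycle type of α is (5, 2, 1, 1).
Since disjoint cycles commute, ord(α) = lcm(5, 2) = 10.

10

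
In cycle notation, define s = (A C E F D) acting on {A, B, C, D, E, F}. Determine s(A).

In the cycle (A C E F D), A is followed by C, so s(A) = C.

C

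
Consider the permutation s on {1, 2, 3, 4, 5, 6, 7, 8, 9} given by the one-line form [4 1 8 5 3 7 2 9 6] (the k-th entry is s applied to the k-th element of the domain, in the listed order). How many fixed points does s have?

0

No element satisfies s(x) = x, so there are 0 fixed points.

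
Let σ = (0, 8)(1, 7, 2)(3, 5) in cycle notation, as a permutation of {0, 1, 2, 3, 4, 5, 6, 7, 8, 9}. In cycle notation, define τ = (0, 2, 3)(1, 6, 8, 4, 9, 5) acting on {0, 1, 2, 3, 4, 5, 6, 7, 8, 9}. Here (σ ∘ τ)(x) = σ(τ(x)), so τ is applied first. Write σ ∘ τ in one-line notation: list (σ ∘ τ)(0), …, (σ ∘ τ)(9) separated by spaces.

1 6 5 8 9 7 0 2 4 3

(σ ∘ τ)(x) = σ(τ(x)). Computing each image: σ(τ(0)) = σ(2) = 1, σ(τ(1)) = σ(6) = 6, σ(τ(2)) = σ(3) = 5, σ(τ(3)) = σ(0) = 8, σ(τ(4)) = σ(9) = 9, σ(τ(5)) = σ(1) = 7, σ(τ(6)) = σ(8) = 0, σ(τ(7)) = σ(7) = 2, σ(τ(8)) = σ(4) = 4, σ(τ(9)) = σ(5) = 3.
Hence σ ∘ τ = [1 6 5 8 9 7 0 2 4 3].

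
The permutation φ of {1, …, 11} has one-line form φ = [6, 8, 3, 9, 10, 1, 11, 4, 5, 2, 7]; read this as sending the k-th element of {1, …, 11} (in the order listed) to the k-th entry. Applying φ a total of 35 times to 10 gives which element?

5

Tracing 10 → 2 → … returns to 10 after 6 steps, so 10 lies in a 6-cycle (2 8 4 9 5 10).
Since the cycle has length 6, φ^35 acts on it the same as φ^5 (35 mod 6 = 5).
Stepping 5 places around the cycle: 10 → 2 → 8 → 4 → 9 → 5.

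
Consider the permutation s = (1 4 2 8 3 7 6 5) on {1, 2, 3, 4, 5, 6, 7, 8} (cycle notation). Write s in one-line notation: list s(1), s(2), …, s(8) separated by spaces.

4 8 7 2 1 5 6 3

Image by image: 1→4, 2→8, 3→7, 4→2, 5→1, 6→5, 7→6, 8→3.
So the one-line form is 4 8 7 2 1 5 6 3.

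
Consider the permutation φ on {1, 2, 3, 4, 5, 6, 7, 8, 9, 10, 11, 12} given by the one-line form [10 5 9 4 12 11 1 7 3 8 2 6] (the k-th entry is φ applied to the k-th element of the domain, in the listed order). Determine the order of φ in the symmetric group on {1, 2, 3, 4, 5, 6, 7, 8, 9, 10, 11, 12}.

20

Writing φ as disjoint cycles, the cycle lengths are 5, 4, 2, 1.
The order of φ is the least common multiple of its cycle lengths: lcm(5, 4, 2) = 20.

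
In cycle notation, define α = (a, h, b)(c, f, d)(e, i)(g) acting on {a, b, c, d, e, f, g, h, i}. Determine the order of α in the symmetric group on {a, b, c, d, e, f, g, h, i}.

The cycle type of α is (3, 3, 2, 1).
Since disjoint cycles commute, ord(α) = lcm(3, 3, 2) = 6.

6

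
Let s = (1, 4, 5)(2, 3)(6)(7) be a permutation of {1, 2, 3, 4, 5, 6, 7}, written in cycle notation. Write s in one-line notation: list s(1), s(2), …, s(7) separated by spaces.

4 3 2 5 1 6 7

Reading each image from the cycles: 1→4, 2→3, 3→2, 4→5, 5→1, 6→6, 7→7.
Listing these in domain order gives 4 3 2 5 1 6 7.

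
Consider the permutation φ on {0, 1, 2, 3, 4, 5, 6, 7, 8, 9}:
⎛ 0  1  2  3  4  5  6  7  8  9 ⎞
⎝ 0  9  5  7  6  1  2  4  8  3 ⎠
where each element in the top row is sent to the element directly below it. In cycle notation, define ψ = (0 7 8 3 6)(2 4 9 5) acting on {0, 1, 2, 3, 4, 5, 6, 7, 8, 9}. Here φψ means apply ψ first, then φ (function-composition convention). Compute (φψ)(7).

ψ(7) = 8, then φ(8) = 8; composing gives (φψ)(7) = 8.

8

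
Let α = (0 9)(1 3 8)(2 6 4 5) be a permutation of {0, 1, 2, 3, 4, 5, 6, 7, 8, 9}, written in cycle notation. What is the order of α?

12

The disjoint cycles have lengths 4, 3, 2, 1.
The order is lcm(4, 3, 2) = 12.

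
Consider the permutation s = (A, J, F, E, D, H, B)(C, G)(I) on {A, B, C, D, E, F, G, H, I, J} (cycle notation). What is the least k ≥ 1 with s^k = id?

14

The cycle type of s is (7, 2, 1).
The order of s is the least common multiple of its cycle lengths: lcm(7, 2) = 14.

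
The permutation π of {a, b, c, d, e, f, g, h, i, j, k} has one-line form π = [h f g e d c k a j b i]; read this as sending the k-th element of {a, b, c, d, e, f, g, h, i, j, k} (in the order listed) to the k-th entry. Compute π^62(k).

Tracing k → i → … returns to k after 7 steps, so k lies in a 7-cycle (b f c g k i j).
Powers repeat with period 7 on this cycle, and 62 mod 7 = 6, so π^62(k) = π^6(k).
Advancing 6 steps from k: k → i → j → b → f → c → g.

g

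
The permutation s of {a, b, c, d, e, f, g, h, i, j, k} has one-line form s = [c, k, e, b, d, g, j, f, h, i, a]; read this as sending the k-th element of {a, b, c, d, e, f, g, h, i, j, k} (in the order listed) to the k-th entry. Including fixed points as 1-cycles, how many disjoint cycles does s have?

The cycle decomposition is (a c e d b k)(f g j i h), which has 2 cycles (counting 1-cycles).

2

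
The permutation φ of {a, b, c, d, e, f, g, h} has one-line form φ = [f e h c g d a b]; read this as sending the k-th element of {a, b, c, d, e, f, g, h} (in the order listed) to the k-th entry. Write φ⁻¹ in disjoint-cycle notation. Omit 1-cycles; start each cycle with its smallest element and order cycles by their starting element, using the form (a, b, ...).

First write φ in disjoint cycles: (a, f, d, c, h, b, e, g).
The inverse reverses every cycle; in canonical form, φ⁻¹ = (a, g, e, b, h, c, d, f).

(a, g, e, b, h, c, d, f)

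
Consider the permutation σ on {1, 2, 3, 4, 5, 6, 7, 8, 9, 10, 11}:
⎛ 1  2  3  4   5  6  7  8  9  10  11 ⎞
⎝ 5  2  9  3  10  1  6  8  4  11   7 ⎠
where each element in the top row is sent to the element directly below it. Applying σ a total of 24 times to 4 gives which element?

4

Tracing 4 → 3 → … returns to 4 after 3 steps, so 4 lies in a 3-cycle (3 9 4).
On a 3-cycle, σ^3 is the identity, so σ^24 = σ^0 there (24 ≡ 0 mod 3).
So σ^24(4) = 4.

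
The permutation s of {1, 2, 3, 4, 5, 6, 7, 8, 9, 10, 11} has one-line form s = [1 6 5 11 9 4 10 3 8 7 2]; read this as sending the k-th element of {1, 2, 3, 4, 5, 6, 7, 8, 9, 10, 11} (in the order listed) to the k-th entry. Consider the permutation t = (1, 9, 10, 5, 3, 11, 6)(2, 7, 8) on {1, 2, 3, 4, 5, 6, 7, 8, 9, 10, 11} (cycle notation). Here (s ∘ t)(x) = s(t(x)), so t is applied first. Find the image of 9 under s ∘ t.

7

(s ∘ t)(9) = s(t(9)). t(9) = 10, then s(10) = 7. So (s ∘ t)(9) = 7.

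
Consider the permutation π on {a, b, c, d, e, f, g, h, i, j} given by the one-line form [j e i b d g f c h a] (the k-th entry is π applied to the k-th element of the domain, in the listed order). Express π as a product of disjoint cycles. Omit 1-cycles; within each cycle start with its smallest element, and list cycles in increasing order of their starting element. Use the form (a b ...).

(a j)(b e d)(c i h)(f g)

Iterating π from a gives a → j → a; that is the 2-cycle (a j).
Repeating from the next unused element and collecting all non-trivial cycles gives (a j)(b e d)(c i h)(f g).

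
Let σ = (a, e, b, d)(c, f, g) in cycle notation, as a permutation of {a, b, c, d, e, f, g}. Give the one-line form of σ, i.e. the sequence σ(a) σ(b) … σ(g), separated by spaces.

Reading each image from the cycles: a→e, b→d, c→f, d→a, e→b, f→g, g→c.
So the one-line form is e d f a b g c.

e d f a b g c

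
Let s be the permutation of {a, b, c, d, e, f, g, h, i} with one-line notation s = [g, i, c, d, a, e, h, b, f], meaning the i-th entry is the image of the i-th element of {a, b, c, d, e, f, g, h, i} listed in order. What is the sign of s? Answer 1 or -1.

In disjoint-cycle form the cycle lengths are 7, 1, 1.
A cycle is odd iff its length is even; s has 0 even-length cycles, so sgn(s) = (−1)^0 and s is even.

1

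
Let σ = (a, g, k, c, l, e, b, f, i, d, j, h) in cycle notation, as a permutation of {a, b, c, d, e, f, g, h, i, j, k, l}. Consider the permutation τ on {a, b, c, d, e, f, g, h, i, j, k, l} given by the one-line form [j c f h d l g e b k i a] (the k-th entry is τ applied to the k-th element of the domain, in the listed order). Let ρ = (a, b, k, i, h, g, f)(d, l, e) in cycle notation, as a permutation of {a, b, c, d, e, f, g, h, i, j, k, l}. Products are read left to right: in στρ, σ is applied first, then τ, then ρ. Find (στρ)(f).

k

Chase f: σ(f) = i; τ(i) = b; ρ(b) = k. Hence (στρ)(f) = k.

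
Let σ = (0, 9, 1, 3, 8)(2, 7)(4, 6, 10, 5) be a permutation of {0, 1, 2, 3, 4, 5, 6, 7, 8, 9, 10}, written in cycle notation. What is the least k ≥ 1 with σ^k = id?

20

The disjoint cycles have lengths 5, 4, 2.
The order is lcm(5, 4, 2) = 20.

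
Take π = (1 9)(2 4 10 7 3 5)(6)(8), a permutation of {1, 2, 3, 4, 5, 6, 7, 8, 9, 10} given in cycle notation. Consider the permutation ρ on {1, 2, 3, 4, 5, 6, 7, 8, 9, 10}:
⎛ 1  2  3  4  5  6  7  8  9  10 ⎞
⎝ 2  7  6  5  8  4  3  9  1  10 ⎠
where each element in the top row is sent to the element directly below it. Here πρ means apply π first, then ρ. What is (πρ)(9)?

First apply π: π(9) = 1, then ρ(1) = 2. Thus (πρ)(9) = 2.

2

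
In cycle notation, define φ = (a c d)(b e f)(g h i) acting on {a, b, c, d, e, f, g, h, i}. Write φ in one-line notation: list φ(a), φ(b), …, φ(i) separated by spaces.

Reading each image from the cycles: a↦c, b↦e, c↦d, d↦a, e↦f, f↦b, g↦h, h↦i, i↦g.
Listing these in domain order gives c e d a f b h i g.

c e d a f b h i g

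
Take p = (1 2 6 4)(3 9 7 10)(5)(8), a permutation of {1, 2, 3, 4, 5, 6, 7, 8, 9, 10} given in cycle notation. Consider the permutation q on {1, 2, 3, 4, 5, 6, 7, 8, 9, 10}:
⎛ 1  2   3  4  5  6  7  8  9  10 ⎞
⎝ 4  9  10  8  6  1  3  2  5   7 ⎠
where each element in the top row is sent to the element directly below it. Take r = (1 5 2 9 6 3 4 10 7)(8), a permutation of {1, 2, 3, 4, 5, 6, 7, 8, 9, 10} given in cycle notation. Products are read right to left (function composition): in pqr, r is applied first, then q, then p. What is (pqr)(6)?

3

Chase 6: r(6) = 3; q(3) = 10; p(10) = 3. Hence (pqr)(6) = 3.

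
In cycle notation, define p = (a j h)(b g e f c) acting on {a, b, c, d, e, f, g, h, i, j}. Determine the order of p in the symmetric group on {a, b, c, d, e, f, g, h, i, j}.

The cycle type of p is (5, 3, 1, 1).
The order of p is the least common multiple of its cycle lengths: lcm(5, 3) = 15.

15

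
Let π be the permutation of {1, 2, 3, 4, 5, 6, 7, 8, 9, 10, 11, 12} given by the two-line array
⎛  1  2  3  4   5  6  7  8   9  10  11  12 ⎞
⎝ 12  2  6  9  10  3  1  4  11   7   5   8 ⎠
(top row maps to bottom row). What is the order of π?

Writing π as disjoint cycles, the cycle lengths are 9, 2, 1.
Since disjoint cycles commute, ord(π) = lcm(9, 2) = 18.

18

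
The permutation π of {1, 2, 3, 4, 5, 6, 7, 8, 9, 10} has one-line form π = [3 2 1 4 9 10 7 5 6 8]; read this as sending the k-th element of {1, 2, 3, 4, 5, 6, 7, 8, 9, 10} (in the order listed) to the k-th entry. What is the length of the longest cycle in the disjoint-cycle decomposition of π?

5

Decomposing into disjoint cycles gives (1, 3)(5, 9, 6, 10, 8); the longest has length 5.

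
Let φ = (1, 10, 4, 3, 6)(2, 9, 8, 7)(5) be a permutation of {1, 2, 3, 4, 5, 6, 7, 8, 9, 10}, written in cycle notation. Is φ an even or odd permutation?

The cycle lengths are 5, 4, 1.
A cycle is odd iff its length is even; φ has 1 even-length cycle, so sgn(φ) = (−1)^1 and φ is odd.

odd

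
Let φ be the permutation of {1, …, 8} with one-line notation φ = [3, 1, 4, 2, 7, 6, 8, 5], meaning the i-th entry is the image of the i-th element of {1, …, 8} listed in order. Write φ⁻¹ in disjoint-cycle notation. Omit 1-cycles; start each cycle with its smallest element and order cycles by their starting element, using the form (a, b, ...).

(1, 2, 4, 3)(5, 8, 7)

First write φ in disjoint cycles: (1, 3, 4, 2)(5, 7, 8).
Reversing each cycle (and rotating so the smallest element leads) gives φ⁻¹ = (1, 2, 4, 3)(5, 8, 7).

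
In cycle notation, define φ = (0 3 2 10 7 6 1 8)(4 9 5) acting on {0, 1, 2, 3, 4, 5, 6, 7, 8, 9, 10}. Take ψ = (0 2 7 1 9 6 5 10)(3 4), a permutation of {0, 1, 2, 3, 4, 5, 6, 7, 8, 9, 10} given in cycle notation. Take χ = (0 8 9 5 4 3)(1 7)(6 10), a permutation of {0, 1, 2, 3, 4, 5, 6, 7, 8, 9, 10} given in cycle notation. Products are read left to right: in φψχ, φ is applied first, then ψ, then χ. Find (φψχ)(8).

2

(φψχ)(8) = χ(ψ(φ(8))). φ(8) = 0, then ψ(0) = 2, then χ(2) = 2, so the result is 2.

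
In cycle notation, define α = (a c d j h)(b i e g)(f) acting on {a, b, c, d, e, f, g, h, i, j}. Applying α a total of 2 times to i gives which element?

i lies in the 4-cycle (b i e g).
Advancing 2 steps from i: i → e → g.

g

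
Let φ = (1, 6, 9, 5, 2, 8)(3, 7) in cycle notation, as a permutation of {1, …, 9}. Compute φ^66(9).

9 lies in the 6-cycle (1, 6, 9, 5, 2, 8).
Since the cycle has length 6, φ^66 acts on it the same as φ^0 (66 mod 6 = 0).
So φ^66(9) = 9.

9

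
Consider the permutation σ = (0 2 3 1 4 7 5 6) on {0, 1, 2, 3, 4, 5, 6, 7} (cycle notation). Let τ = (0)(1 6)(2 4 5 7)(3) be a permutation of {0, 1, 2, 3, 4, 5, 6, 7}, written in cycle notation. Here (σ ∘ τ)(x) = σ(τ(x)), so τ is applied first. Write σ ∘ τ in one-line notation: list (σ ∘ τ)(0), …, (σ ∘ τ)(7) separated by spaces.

2 0 7 1 6 5 4 3

Chase each element through τ then σ: 0 → 0 → 2; 1 → 6 → 0; 2 → 4 → 7; 3 → 3 → 1; 4 → 5 → 6; 5 → 7 → 5; 6 → 1 → 4; 7 → 2 → 3.
Collecting the images, σ ∘ τ = [2 0 7 1 6 5 4 3].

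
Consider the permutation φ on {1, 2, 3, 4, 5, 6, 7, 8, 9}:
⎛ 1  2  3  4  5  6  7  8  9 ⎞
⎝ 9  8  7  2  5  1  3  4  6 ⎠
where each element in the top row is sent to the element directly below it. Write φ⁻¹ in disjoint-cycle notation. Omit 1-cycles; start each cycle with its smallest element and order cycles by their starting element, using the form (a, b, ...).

(1, 6, 9)(2, 4, 8)(3, 7)

The cycle decomposition of φ is (1, 9, 6)(2, 8, 4)(3, 7).
Reversing each cycle (and rotating so the smallest element leads) gives φ⁻¹ = (1, 6, 9)(2, 4, 8)(3, 7).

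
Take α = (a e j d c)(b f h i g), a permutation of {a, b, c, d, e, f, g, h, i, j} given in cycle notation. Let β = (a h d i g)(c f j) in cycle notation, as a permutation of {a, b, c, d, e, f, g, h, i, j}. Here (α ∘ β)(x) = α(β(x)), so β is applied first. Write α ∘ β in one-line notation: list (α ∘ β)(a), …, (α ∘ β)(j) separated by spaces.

(α ∘ β)(x) = α(β(x)). Computing each image: α(β(a)) = α(h) = i, α(β(b)) = α(b) = f, α(β(c)) = α(f) = h, α(β(d)) = α(i) = g, α(β(e)) = α(e) = j, α(β(f)) = α(j) = d, α(β(g)) = α(a) = e, α(β(h)) = α(d) = c, α(β(i)) = α(g) = b, α(β(j)) = α(c) = a.
Hence α ∘ β = [i f h g j d e c b a].

i f h g j d e c b a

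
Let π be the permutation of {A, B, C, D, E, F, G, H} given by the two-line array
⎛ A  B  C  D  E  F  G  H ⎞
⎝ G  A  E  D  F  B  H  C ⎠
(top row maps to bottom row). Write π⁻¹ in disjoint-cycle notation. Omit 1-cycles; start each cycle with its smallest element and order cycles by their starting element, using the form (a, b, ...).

The cycle decomposition of π is (A, G, H, C, E, F, B).
The inverse reverses every cycle; in canonical form, π⁻¹ = (A, B, F, E, C, H, G).

(A, B, F, E, C, H, G)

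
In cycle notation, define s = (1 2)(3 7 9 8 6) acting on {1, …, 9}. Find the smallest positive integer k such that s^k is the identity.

10

The disjoint cycles have lengths 5, 2, 1, 1.
The order is lcm(5, 2) = 10.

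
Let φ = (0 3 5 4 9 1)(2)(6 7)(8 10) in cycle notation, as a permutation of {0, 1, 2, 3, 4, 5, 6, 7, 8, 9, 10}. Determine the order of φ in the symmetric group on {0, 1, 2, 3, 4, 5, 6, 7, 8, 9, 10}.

The cycle type of φ is (6, 2, 2, 1).
The order of φ is the least common multiple of its cycle lengths: lcm(6, 2, 2) = 6.

6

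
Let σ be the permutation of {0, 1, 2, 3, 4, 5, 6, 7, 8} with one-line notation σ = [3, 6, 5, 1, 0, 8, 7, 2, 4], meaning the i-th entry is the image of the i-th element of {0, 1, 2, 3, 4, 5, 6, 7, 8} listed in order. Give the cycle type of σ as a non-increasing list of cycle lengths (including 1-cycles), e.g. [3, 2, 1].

The disjoint cycles are (0, 3, 1, 6, 7, 2, 5, 8, 4), with lengths 9 in non-increasing order.

[9]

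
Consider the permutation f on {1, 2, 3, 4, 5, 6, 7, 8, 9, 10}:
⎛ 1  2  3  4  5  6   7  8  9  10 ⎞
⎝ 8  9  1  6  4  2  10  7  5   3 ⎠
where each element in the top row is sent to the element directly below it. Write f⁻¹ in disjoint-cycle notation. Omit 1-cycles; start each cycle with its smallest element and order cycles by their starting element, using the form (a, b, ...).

The cycle decomposition of f is (1, 8, 7, 10, 3)(2, 9, 5, 4, 6).
Reversing each cycle (and rotating so the smallest element leads) gives f⁻¹ = (1, 3, 10, 7, 8)(2, 6, 4, 5, 9).

(1, 3, 10, 7, 8)(2, 6, 4, 5, 9)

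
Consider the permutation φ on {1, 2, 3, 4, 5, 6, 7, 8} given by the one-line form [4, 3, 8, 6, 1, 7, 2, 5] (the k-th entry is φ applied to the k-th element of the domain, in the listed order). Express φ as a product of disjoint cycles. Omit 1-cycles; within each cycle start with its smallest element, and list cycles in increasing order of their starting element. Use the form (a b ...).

From 1: 1 → 4 → 6 → 7 → 2 → 3 → 8 → 5 → 1, closing the cycle (1 4 6 7 2 3 8 5).
Continuing from each remaining unvisited element yields (1 4 6 7 2 3 8 5).

(1 4 6 7 2 3 8 5)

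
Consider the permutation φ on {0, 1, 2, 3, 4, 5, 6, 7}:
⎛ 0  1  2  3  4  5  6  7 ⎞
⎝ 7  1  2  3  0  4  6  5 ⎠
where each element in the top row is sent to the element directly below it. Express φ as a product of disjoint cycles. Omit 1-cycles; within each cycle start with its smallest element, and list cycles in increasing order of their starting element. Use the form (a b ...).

(0 7 5 4)

Iterating φ from 0 gives 0 → 7 → 5 → 4 → 0; that is the 4-cycle (0 7 5 4).
Continuing from each remaining unvisited element yields (0 7 5 4).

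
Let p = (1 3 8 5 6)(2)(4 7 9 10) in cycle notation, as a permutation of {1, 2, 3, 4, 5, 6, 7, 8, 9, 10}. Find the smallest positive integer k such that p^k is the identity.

The cycle type of p is (5, 4, 1).
Since disjoint cycles commute, ord(p) = lcm(5, 4) = 20.

20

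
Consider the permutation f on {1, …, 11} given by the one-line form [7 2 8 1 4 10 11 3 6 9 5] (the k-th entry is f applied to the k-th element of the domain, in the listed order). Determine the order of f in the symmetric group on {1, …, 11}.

30

Writing f as disjoint cycles, the cycle lengths are 5, 3, 2, 1.
Since disjoint cycles commute, ord(f) = lcm(5, 3, 2) = 30.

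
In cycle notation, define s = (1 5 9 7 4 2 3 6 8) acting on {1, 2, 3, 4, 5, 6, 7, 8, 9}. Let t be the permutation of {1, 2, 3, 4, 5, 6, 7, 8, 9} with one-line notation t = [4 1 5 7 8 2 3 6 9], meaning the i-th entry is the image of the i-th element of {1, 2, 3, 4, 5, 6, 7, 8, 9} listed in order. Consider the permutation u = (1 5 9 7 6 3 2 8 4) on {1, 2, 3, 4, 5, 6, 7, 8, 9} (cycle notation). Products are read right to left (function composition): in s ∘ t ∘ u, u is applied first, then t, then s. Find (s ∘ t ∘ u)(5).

7

Chase 5: u(5) = 9; t(9) = 9; s(9) = 7. Hence (s ∘ t ∘ u)(5) = 7.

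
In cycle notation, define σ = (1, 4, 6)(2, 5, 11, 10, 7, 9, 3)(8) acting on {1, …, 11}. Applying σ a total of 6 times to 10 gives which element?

10 lies in the 7-cycle (2, 5, 11, 10, 7, 9, 3).
Advancing 6 steps from 10: 10 → 7 → 9 → 3 → 2 → 5 → 11.

11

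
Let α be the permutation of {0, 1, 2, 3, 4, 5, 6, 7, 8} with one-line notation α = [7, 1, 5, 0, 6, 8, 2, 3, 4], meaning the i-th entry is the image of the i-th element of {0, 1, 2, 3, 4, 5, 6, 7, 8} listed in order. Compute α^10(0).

Tracing 0 → 7 → … returns to 0 after 3 steps, so 0 lies in a 3-cycle (0 7 3).
On a 3-cycle, α^3 is the identity, so α^10 = α^1 there (10 ≡ 1 mod 3).
Advancing 1 step from 0: 0 → 7.

7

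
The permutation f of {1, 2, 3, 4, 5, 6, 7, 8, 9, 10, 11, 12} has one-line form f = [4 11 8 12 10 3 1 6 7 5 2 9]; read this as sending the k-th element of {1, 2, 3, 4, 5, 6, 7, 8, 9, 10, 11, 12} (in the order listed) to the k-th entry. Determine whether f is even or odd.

even

In disjoint-cycle form the cycle lengths are 5, 3, 2, 2.
A cycle of length ℓ contributes ℓ−1 transpositions, so f is a product of 4 + 2 + 1 + 1 = 8 transpositions — even.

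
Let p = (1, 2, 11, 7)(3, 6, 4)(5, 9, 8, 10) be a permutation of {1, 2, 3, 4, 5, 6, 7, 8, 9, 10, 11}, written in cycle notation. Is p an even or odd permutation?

The cycle lengths are 4, 4, 3.
A cycle of length ℓ contributes ℓ−1 transpositions, so p is a product of 3 + 3 + 2 = 8 transpositions — even.

even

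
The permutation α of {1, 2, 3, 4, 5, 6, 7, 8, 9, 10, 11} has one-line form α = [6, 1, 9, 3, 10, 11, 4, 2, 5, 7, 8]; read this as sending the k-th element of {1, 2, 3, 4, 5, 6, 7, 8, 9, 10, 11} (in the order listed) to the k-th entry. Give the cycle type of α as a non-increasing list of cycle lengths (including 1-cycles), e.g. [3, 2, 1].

[6, 5]

The disjoint cycles are (1, 6, 11, 8, 2)(3, 9, 5, 10, 7, 4), with lengths 6, 5 in non-increasing order.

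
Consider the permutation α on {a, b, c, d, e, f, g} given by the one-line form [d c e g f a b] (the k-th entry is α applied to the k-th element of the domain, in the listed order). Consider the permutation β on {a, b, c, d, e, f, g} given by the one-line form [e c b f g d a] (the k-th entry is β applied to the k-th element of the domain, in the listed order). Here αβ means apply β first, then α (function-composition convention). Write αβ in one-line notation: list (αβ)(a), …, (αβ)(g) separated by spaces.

(αβ)(x) = α(β(x)). Computing each image: α(β(a)) = α(e) = f, α(β(b)) = α(c) = e, α(β(c)) = α(b) = c, α(β(d)) = α(f) = a, α(β(e)) = α(g) = b, α(β(f)) = α(d) = g, α(β(g)) = α(a) = d.
Hence αβ = [f e c a b g d].

f e c a b g d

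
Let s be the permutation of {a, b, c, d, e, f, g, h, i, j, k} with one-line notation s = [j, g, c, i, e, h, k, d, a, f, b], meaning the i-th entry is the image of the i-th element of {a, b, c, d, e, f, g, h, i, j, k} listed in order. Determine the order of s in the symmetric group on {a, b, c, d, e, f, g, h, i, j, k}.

6

Writing s as disjoint cycles, the cycle lengths are 6, 3, 1, 1.
The order is lcm(6, 3) = 6.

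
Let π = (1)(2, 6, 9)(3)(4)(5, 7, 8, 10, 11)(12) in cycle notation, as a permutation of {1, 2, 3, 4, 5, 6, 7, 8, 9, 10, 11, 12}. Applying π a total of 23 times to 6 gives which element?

2

6 lies in the 3-cycle (2, 6, 9).
Powers repeat with period 3 on this cycle, and 23 mod 3 = 2, so π^23(6) = π^2(6).
Advancing 2 steps from 6: 6 → 9 → 2.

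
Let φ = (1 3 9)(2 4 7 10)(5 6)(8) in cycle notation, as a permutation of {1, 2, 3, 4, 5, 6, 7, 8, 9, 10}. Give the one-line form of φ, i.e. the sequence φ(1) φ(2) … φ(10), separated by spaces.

Image by image: 1↦3, 2↦4, 3↦9, 4↦7, 5↦6, 6↦5, 7↦10, 8↦8, 9↦1, 10↦2.
So the one-line form is 3 4 9 7 6 5 10 8 1 2.

3 4 9 7 6 5 10 8 1 2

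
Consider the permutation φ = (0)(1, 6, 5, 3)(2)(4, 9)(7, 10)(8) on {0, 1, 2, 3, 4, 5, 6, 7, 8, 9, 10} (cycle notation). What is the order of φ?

The disjoint cycles have lengths 4, 2, 2, 1, 1, 1.
The order of φ is the least common multiple of its cycle lengths: lcm(4, 2, 2) = 4.

4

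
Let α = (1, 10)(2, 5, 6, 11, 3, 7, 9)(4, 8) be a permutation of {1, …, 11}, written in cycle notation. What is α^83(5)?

5 lies in the 7-cycle (2, 5, 6, 11, 3, 7, 9).
On a 7-cycle, α^7 is the identity, so α^83 = α^6 there (83 ≡ 6 mod 7).
Advancing 6 steps from 5: 5 → 6 → 11 → 3 → 7 → 9 → 2.

2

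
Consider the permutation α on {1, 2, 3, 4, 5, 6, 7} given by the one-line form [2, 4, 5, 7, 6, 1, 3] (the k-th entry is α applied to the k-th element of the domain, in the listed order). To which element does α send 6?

6 is element number 6 of the domain, and entry number 6 of the one-line form is 1, so α(6) = 1.

1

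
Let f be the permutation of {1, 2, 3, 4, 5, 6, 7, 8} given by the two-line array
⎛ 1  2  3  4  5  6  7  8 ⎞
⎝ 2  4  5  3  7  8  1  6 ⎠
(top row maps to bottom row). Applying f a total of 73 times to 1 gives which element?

Tracing 1 → 2 → … returns to 1 after 6 steps, so 1 lies in a 6-cycle (1, 2, 4, 3, 5, 7).
On a 6-cycle, f^6 is the identity, so f^73 = f^1 there (73 ≡ 1 mod 6).
Stepping 1 place around the cycle: 1 → 2.

2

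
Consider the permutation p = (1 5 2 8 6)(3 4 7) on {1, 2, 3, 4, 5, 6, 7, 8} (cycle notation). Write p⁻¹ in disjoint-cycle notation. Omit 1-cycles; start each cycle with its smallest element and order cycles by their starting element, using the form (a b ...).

If p sends a → b within a cycle, p⁻¹ sends b → a; equivalently, reverse each cycle.
Reversing each cycle of p and rotating so the smallest element leads gives (1 6 8 2 5)(3 7 4).

(1 6 8 2 5)(3 7 4)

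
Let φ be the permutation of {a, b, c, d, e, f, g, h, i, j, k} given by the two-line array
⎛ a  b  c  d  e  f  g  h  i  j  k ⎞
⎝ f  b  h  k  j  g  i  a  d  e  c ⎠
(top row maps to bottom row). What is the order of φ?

The disjoint-cycle form of φ has cycle lengths 8, 2, 1.
The order is lcm(8, 2) = 8.

8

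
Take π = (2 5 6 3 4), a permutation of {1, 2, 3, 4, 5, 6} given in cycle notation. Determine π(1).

1 does not appear in any cycle of π, so it is a fixed point: π(1) = 1.

1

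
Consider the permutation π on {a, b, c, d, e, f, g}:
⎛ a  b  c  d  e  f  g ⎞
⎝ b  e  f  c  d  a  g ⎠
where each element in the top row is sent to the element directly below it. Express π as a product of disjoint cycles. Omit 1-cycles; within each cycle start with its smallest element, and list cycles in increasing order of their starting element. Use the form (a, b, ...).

(a, b, e, d, c, f)

Start at a and follow images: a → b → e → d → c → f → a, giving the cycle (a, b, e, d, c, f).
Repeating from the next unused element and collecting all non-trivial cycles gives (a, b, e, d, c, f).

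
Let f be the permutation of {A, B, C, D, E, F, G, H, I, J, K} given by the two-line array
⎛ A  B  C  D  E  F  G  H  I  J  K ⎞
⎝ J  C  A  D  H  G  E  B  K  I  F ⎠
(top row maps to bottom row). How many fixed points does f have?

1

The fixed points (elements with f(x) = x) are {D}, so there is 1.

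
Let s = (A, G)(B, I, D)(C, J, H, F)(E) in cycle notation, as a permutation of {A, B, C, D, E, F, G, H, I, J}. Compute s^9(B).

B lies in the 3-cycle (B, I, D).
Powers repeat with period 3 on this cycle, and 9 mod 3 = 0, so s^9(B) = s^0(B).
So s^9(B) = B.

B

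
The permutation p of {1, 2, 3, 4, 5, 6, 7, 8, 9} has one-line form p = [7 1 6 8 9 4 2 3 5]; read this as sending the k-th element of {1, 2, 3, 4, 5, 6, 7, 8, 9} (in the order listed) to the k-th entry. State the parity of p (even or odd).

In disjoint-cycle form the cycle lengths are 4, 3, 2.
A cycle is odd iff its length is even; p has 2 even-length cycles, so sgn(p) = (−1)^2 and p is even.

even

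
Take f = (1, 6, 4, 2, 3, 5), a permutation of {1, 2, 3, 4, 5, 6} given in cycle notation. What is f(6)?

In the cycle (1, 6, 4, 2, 3, 5), 6 is followed by 4, so f(6) = 4.

4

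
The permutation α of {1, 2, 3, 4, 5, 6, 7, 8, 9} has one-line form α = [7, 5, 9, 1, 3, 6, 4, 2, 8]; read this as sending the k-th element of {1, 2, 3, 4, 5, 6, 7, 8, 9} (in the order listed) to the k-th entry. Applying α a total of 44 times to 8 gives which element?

Tracing 8 → 2 → … returns to 8 after 5 steps, so 8 lies in a 5-cycle (2 5 3 9 8).
Powers repeat with period 5 on this cycle, and 44 mod 5 = 4, so α^44(8) = α^4(8).
Stepping 4 places around the cycle: 8 → 2 → 5 → 3 → 9.

9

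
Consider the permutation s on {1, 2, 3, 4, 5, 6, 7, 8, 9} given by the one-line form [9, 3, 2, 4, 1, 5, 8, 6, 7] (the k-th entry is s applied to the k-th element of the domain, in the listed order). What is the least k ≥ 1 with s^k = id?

Writing s as disjoint cycles, the cycle lengths are 6, 2, 1.
The order of s is the least common multiple of its cycle lengths: lcm(6, 2) = 6.

6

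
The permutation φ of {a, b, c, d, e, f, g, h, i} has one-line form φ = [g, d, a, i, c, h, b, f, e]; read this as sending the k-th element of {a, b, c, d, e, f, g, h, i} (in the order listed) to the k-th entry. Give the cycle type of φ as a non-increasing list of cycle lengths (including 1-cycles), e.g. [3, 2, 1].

[7, 2]

The disjoint cycles are (a g b d i e c)(f h), with lengths 7, 2 in non-increasing order.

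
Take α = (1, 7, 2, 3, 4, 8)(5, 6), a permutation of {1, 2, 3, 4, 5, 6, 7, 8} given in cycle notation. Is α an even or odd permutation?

even

The cycle lengths are 6, 2.
A cycle of length ℓ contributes ℓ−1 transpositions, so α is a product of 5 + 1 = 6 transpositions — even.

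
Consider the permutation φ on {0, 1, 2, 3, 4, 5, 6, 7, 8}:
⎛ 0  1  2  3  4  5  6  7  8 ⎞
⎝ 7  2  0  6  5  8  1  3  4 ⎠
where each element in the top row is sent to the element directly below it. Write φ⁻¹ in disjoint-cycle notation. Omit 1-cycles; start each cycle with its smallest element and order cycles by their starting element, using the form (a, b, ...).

The cycle decomposition of φ is (0, 7, 3, 6, 1, 2)(4, 5, 8).
The inverse reverses every cycle; in canonical form, φ⁻¹ = (0, 2, 1, 6, 3, 7)(4, 8, 5).

(0, 2, 1, 6, 3, 7)(4, 8, 5)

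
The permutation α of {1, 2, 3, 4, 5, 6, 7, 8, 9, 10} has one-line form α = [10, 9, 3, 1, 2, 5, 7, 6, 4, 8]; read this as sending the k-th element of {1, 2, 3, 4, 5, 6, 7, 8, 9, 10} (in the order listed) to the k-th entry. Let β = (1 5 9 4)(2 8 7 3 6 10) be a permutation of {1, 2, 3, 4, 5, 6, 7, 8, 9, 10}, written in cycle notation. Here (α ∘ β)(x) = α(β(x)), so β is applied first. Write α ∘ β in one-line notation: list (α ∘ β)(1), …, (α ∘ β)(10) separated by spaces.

2 6 5 10 4 8 3 7 1 9

(α ∘ β)(x) = α(β(x)). Computing each image: α(β(1)) = α(5) = 2, α(β(2)) = α(8) = 6, α(β(3)) = α(6) = 5, α(β(4)) = α(1) = 10, α(β(5)) = α(9) = 4, α(β(6)) = α(10) = 8, α(β(7)) = α(3) = 3, α(β(8)) = α(7) = 7, α(β(9)) = α(4) = 1, α(β(10)) = α(2) = 9.
Hence α ∘ β = [2 6 5 10 4 8 3 7 1 9].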